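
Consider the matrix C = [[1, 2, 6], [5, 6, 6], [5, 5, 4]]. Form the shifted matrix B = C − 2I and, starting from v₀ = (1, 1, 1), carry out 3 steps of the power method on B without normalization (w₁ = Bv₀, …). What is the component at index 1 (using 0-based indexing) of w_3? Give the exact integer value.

1947

B = C − 2I has rows (-1, 2, 6); (5, 4, 6); (5, 5, 2)
w1 = Bv₀ = (7, 15, 12)
w2 = Bw1 = (95, 167, 134)
w3 = Bw2 = (1043, 1947, 1578)
Requested component of w3: 1947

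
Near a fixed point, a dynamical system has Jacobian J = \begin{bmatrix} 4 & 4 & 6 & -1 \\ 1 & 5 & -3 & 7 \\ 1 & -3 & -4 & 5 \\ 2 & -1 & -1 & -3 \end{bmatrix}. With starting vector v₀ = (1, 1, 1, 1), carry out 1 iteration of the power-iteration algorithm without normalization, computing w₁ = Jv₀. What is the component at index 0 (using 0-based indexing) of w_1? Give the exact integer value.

13

w1 = Jv₀ = (4·1 + 4·1 + 6·1 + (-1)·1; 1·1 + 5·1 + (-3)·1 + 7·1; 1·1 + (-3)·1 + (-4)·1 + 5·1; 2·1 + (-1)·1 + (-1)·1 + (-3)·1) = (13, 10, -1, -3)
The requested component of w1 is 13.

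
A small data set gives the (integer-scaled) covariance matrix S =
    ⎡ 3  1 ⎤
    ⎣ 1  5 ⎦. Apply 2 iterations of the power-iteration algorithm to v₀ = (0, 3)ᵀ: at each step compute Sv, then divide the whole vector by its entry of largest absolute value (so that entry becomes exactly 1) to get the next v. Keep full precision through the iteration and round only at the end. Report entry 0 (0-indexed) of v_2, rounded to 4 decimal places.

Sv0 = (3.00000, 15.00000); divide by 15.00000 → v1 = (0.20000, 1.00000)
Sv1 = (1.60000, 5.20000); divide by 5.20000 → v2 = (0.30769, 1.00000)
Requested entry of v2: 24/78 = 0.3077

0.3077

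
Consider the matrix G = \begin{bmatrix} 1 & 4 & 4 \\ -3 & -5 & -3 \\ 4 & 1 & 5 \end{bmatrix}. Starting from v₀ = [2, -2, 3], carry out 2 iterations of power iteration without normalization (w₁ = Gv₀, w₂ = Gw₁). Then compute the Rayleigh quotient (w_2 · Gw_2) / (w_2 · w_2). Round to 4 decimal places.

w1 = Gv₀ = (1·2 + 4·(-2) + 4·3; (-3)·2 + (-5)·(-2) + (-3)·3; 4·2 + 1·(-2) + 5·3) = (6, -5, 21)
w2 = Gw1 = (1·6 + 4·(-5) + 4·21; (-3)·6 + (-5)·(-5) + (-3)·21; 4·6 + 1·(-5) + 5·21) = (70, -56, 124)
Gw2 = (342, -302, 844)
w2·Gw2 = 70·342 + (-56)·(-302) + 124·844 = 145508; w2·w2 = 70·70 + (-56)·(-56) + 124·124 = 23412
λ ≈ 145508/23412 = 6.2151

λ ≈ 6.2151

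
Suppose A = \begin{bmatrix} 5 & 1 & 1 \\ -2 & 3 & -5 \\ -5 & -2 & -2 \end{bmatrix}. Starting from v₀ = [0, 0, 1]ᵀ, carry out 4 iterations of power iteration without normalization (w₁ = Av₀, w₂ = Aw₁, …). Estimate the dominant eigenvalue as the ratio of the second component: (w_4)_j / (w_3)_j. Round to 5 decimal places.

λ ≈ 3.22581

w1 = Av₀ = (5·0 + 1·0 + 1·1; (-2)·0 + 3·0 + (-5)·1; (-5)·0 + (-2)·0 + (-2)·1) = (1, -5, -2)
w2 = Aw1 = (5·1 + 1·(-5) + 1·(-2); (-2)·1 + 3·(-5) + (-5)·(-2); (-5)·1 + (-2)·(-5) + (-2)·(-2)) = (-2, -7, 9)
w3 = Aw2 = (-8, -62, 6)
w4 = Aw3 = (-96, -200, 152)
Ratio at component: -200 / -62 = 3.22581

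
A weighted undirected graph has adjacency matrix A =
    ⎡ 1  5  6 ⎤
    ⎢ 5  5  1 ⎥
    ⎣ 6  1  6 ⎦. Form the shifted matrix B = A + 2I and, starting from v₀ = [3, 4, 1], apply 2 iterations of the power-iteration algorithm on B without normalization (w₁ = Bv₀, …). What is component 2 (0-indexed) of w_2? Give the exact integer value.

B = A + 2I has rows (3, 5, 6); (5, 7, 1); (6, 1, 8)
w1 = Bv₀ = (35, 44, 30)
w2 = Bw1 = (505, 513, 494)
Requested component of w2: 494

494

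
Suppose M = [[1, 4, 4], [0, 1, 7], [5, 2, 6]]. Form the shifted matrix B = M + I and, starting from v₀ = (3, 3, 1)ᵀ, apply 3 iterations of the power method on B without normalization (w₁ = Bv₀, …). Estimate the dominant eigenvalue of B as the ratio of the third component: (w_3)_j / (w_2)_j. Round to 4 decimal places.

11.4699

B = M + I has rows (2, 4, 4); (0, 2, 7); (5, 2, 7)
w1 = Bv₀ = (22, 13, 28)
w2 = Bw1 = (208, 222, 332)
w3 = Bw2 = (2632, 2768, 3808)
Ratio: 3808/332 = 11.4699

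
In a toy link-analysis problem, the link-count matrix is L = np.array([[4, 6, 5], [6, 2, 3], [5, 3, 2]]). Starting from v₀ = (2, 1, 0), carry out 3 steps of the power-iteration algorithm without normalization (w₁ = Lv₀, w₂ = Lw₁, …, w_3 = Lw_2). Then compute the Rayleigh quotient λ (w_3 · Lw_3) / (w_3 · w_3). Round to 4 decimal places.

w1 = Lv₀ = (4·2 + 6·1 + 5·0; 6·2 + 2·1 + 3·0; 5·2 + 3·1 + 2·0) = (14, 14, 13)
w2 = Lw1 = (4·14 + 6·14 + 5·13; 6·14 + 2·14 + 3·13; 5·14 + 3·14 + 2·13) = (205, 151, 138)
w3 = Lw2 = (2416, 1946, 1754)
Lw3 = (30110, 23650, 21426)
w3·Lw3 = 2416·30110 + 1946·23650 + 1754·21426 = 156349864; w3·w3 = 2416·2416 + 1946·1946 + 1754·1754 = 12700488
λ ≈ 156349864/12700488 = 12.3105

λ ≈ 12.3105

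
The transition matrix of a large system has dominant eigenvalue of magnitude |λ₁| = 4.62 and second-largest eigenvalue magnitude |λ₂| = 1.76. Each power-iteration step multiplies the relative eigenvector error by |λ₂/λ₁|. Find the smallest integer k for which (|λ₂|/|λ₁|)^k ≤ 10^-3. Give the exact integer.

|λ₂/λ₁| = 1.76/4.62 = 0.38095
Need k ≥ ln(10^-3) / ln(0.38095) = -6.9078 / -0.9651 ≈ 7.158
Smallest integer k satisfying the bound: 8

8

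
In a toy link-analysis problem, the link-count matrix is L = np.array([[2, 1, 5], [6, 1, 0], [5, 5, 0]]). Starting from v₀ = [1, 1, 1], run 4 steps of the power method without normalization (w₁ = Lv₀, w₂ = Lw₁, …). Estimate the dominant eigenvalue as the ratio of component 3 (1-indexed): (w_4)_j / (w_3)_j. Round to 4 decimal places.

λ ≈ 8.3516

w1 = Lv₀ = (2·1 + 1·1 + 5·1; 6·1 + 1·1 + 0·1; 5·1 + 5·1 + 0·1) = (8, 7, 10)
w2 = Lw1 = (2·8 + 1·7 + 5·10; 6·8 + 1·7 + 0·10; 5·8 + 5·7 + 0·10) = (73, 55, 75)
w3 = Lw2 = (576, 493, 640)
w4 = Lw3 = (4845, 3949, 5345)
Ratio at component: 5345 / 640 = 8.3516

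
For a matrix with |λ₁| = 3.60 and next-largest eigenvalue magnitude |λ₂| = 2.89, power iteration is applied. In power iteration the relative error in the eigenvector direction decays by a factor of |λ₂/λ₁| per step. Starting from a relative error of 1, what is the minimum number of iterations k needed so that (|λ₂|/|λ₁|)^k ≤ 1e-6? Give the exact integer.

|λ₂/λ₁| = 2.89/3.60 = 0.80278
Need k ≥ ln(1e-6) / ln(0.80278) = -13.8155 / -0.2197 ≈ 62.890
Smallest integer k satisfying the bound: 63

63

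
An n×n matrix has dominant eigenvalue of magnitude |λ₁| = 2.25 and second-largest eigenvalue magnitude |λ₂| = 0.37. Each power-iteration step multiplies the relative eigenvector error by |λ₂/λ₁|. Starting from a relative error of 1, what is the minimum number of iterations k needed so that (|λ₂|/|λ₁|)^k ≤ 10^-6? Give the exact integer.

8

|λ₂/λ₁| = 0.37/2.25 = 0.16444
Need k ≥ ln(10^-6) / ln(0.16444) = -13.8155 / -1.8052 ≈ 7.653
Smallest integer k satisfying the bound: 8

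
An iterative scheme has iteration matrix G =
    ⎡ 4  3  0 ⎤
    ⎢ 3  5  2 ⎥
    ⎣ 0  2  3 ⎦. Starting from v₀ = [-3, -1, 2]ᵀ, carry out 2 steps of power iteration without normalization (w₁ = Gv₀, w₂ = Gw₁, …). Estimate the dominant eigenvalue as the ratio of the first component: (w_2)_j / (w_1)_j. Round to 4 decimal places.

w1 = Gv₀ = (4·(-3) + 3·(-1) + 0·2; 3·(-3) + 5·(-1) + 2·2; 0·(-3) + 2·(-1) + 3·2) = (-15, -10, 4)
w2 = Gw1 = (4·(-15) + 3·(-10) + 0·4; 3·(-15) + 5·(-10) + 2·4; 0·(-15) + 2·(-10) + 3·4) = (-90, -87, -8)
Ratio at component: -90 / -15 = 6.0000

λ ≈ 6.0000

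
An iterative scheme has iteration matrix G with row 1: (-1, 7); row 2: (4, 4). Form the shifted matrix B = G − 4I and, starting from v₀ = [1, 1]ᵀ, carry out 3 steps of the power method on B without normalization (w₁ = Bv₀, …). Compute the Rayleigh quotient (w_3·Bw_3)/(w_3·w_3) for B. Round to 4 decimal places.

μ ≈ -5.1590

B = G − 4I has rows (-5, 7); (4, 0)
w1 = Bv₀ = ((-5)·1 + 7·1; 4·1 + 0·1) = (2, 4)
w2 = Bw1 = ((-5)·2 + 7·4; 4·2 + 0·4) = (18, 8)
w3 = Bw2 = (-34, 72)
Bw3 = (674, -136)
w3·Bw3 = -32708; w3·w3 = 6340; μ ≈ -32708/6340 = -5.1590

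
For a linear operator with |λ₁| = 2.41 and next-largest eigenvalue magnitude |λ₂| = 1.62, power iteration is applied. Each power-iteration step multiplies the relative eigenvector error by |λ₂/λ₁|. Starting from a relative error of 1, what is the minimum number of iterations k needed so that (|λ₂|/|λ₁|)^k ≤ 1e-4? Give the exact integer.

24

|λ₂/λ₁| = 1.62/2.41 = 0.67220
Need k ≥ ln(1e-4) / ln(0.67220) = -9.2103 / -0.3972 ≈ 23.188
Smallest integer k satisfying the bound: 24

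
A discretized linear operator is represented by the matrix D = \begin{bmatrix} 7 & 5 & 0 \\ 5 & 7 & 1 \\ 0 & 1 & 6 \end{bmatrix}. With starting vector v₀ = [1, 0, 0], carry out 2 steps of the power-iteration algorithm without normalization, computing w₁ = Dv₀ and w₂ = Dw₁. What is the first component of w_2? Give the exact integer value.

74

w1 = Dv₀ = (7·1 + 5·0 + 0·0; 5·1 + 7·0 + 1·0; 0·1 + 1·0 + 6·0) = (7, 5, 0)
w2 = Dw1 = (7·7 + 5·5 + 0·0; 5·7 + 7·5 + 1·0; 0·7 + 1·5 + 6·0) = (74, 70, 5)
The requested component of w2 is 74.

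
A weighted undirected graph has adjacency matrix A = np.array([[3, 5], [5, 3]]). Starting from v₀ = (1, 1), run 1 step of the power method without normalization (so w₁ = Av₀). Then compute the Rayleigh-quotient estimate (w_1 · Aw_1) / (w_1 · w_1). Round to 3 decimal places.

8.000

w1 = Av₀ = (3·1 + 5·1; 5·1 + 3·1) = (8, 8)
Aw1 = (64, 64)
w1·Aw1 = 8·64 + 8·64 = 1024; w1·w1 = 8·8 + 8·8 = 128
λ ≈ 1024/128 = 8.000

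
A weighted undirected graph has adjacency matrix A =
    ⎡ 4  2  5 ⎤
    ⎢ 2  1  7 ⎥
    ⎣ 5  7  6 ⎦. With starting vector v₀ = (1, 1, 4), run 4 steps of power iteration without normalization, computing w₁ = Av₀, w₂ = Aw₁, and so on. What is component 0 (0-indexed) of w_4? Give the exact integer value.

66677

w1 = Av₀ = (26, 31, 36)
w2 = Aw1 = (346, 335, 563)
w3 = Aw2 = (4869, 4968, 7453)
w4 = Aw3 = (66677, 66877, 103839)
The requested component of w4 is 66677.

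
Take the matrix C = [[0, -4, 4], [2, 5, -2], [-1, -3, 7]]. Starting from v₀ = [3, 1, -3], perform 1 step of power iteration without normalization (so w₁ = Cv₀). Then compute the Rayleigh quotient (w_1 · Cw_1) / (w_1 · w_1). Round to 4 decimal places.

w1 = Cv₀ = (0·3 + (-4)·1 + 4·(-3); 2·3 + 5·1 + (-2)·(-3); (-1)·3 + (-3)·1 + 7·(-3)) = (-16, 17, -27)
Cw1 = (-176, 107, -224)
w1·Cw1 = (-16)·(-176) + 17·107 + (-27)·(-224) = 10683; w1·w1 = (-16)·(-16) + 17·17 + (-27)·(-27) = 1274
λ ≈ 10683/1274 = 8.3854

8.3854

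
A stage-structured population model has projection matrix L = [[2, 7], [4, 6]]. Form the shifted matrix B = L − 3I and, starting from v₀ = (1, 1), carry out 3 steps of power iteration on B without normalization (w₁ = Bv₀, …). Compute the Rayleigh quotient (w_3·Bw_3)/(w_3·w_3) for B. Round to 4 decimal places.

B = L − 3I has rows (-1, 7); (4, 3)
w1 = Bv₀ = ((-1)·1 + 7·1; 4·1 + 3·1) = (6, 7)
w2 = Bw1 = ((-1)·6 + 7·7; 4·6 + 3·7) = (43, 45)
w3 = Bw2 = (272, 307)
Bw3 = (1877, 2009)
w3·Bw3 = 1127307; w3·w3 = 168233; μ ≈ 1127307/168233 = 6.7009

6.7009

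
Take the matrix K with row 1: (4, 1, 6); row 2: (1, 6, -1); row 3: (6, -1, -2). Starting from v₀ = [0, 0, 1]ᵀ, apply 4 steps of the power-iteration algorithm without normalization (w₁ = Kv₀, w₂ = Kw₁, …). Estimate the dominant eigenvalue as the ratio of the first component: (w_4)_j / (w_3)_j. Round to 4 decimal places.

w1 = Kv₀ = (4·0 + 1·0 + 6·1; 1·0 + 6·0 + (-1)·1; 6·0 + (-1)·0 + (-2)·1) = (6, -1, -2)
w2 = Kw1 = (4·6 + 1·(-1) + 6·(-2); 1·6 + 6·(-1) + (-1)·(-2); 6·6 + (-1)·(-1) + (-2)·(-2)) = (11, 2, 41)
w3 = Kw2 = (292, -18, -18)
w4 = Kw3 = (1042, 202, 1806)
Ratio at component: 1042 / 292 = 3.5685

3.5685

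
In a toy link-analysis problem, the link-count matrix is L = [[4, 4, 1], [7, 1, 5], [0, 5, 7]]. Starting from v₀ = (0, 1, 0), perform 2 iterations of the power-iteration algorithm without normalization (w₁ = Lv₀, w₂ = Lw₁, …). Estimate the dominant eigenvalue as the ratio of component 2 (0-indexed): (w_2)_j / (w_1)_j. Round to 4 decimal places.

λ ≈ 8.0000

w1 = Lv₀ = (4·0 + 4·1 + 1·0; 7·0 + 1·1 + 5·0; 0·0 + 5·1 + 7·0) = (4, 1, 5)
w2 = Lw1 = (4·4 + 4·1 + 1·5; 7·4 + 1·1 + 5·5; 0·4 + 5·1 + 7·5) = (25, 54, 40)
Ratio at component: 40 / 5 = 8.0000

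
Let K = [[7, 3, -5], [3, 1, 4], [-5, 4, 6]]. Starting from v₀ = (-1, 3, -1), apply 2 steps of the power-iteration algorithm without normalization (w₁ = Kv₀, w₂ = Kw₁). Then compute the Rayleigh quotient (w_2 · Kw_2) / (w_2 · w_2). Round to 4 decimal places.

w1 = Kv₀ = (7, -4, 11)
w2 = Kw1 = (-18, 61, 15)
Kw2 = (-18, 67, 424)
w2·Kw2 = (-18)·(-18) + 61·67 + 15·424 = 10771; w2·w2 = (-18)·(-18) + 61·61 + 15·15 = 4270
λ ≈ 10771/4270 = 2.5225

2.5225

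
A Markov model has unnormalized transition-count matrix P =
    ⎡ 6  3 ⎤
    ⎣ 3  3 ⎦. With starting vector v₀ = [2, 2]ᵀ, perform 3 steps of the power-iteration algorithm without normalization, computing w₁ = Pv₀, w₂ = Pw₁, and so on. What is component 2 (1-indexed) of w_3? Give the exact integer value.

702

w1 = Pv₀ = (6·2 + 3·2; 3·2 + 3·2) = (18, 12)
w2 = Pw1 = (6·18 + 3·12; 3·18 + 3·12) = (144, 90)
w3 = Pw2 = (1134, 702)
The requested component of w3 is 702.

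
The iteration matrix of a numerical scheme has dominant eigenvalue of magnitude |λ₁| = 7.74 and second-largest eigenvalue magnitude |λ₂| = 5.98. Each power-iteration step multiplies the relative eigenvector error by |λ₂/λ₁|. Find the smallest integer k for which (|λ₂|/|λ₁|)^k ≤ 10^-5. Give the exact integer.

|λ₂/λ₁| = 5.98/7.74 = 0.77261
Need k ≥ ln(10^-5) / ln(0.77261) = -11.5129 / -0.2580 ≈ 44.627
Smallest integer k satisfying the bound: 45

45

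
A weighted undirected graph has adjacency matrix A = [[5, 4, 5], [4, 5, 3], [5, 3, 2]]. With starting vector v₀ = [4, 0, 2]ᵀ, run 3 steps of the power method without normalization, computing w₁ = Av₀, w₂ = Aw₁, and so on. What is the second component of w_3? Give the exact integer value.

3734

w1 = Av₀ = (5·4 + 4·0 + 5·2; 4·4 + 5·0 + 3·2; 5·4 + 3·0 + 2·2) = (30, 22, 24)
w2 = Aw1 = (5·30 + 4·22 + 5·24; 4·30 + 5·22 + 3·24; 5·30 + 3·22 + 2·24) = (358, 302, 264)
w3 = Aw2 = (4318, 3734, 3224)
The requested component of w3 is 3734.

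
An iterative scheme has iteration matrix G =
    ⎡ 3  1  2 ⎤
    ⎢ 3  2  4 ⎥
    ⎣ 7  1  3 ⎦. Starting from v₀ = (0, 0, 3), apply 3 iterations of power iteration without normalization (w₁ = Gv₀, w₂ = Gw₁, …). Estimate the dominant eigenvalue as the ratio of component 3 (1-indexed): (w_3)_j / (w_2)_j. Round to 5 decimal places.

w1 = Gv₀ = (6, 12, 9)
w2 = Gw1 = (48, 78, 81)
w3 = Gw2 = (384, 624, 657)
Ratio at component: 657 / 81 = 8.11111

8.11111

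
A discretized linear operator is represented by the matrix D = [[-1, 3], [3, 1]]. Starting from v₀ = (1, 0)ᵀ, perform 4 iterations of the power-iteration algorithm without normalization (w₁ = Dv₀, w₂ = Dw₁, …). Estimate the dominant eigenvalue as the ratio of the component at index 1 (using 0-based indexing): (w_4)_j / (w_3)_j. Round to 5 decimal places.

w1 = Dv₀ = ((-1)·1 + 3·0; 3·1 + 1·0) = (-1, 3)
w2 = Dw1 = ((-1)·(-1) + 3·3; 3·(-1) + 1·3) = (10, 0)
w3 = Dw2 = (-10, 30)
w4 = Dw3 = (100, 0)
Ratio at component: 0 / 30 = 0.00000

0.00000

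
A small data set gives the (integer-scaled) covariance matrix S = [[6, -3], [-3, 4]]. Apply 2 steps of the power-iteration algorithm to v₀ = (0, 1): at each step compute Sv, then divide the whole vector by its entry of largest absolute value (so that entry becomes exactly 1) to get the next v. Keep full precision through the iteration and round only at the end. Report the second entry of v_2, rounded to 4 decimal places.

Sv0 = (-3.00000, 4.00000); divide by 4.00000 → v1 = (-0.75000, 1.00000)
Sv1 = (-7.50000, 6.25000); divide by -7.50000 → v2 = (1.00000, -0.83333)
Requested entry of v2: 25/-30 = -0.8333

-0.8333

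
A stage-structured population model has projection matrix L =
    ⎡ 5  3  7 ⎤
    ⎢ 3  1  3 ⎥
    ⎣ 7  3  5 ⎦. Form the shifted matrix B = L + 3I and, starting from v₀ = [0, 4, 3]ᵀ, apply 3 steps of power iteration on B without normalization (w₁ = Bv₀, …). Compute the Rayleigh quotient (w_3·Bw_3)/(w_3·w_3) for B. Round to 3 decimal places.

B = L + 3I has rows (8, 3, 7); (3, 4, 3); (7, 3, 8)
w1 = Bv₀ = (8·0 + 3·4 + 7·3; 3·0 + 4·4 + 3·3; 7·0 + 3·4 + 8·3) = (33, 25, 36)
w2 = Bw1 = (8·33 + 3·25 + 7·36; 3·33 + 4·25 + 3·36; 7·33 + 3·25 + 8·36) = (591, 307, 594)
w3 = Bw2 = (9807, 4783, 9810)
Bw3 = (161475, 77983, 161478)
w3·Bw3 = 3540677194; w3·w3 = 215290438; μ ≈ 3540677194/215290438 = 16.446

μ ≈ 16.446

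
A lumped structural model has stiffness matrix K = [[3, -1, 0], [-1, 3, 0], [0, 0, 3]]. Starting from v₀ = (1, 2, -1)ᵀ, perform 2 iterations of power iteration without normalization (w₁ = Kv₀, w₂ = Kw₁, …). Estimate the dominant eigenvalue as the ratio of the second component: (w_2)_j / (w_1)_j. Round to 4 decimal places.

w1 = Kv₀ = (3·1 + (-1)·2 + 0·(-1); (-1)·1 + 3·2 + 0·(-1); 0·1 + 0·2 + 3·(-1)) = (1, 5, -3)
w2 = Kw1 = (3·1 + (-1)·5 + 0·(-3); (-1)·1 + 3·5 + 0·(-3); 0·1 + 0·5 + 3·(-3)) = (-2, 14, -9)
Ratio at component: 14 / 5 = 2.8000

2.8000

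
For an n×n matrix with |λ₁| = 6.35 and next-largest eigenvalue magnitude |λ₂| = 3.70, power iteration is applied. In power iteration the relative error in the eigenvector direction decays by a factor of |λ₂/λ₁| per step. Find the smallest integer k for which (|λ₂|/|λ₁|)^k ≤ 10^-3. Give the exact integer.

13

|λ₂/λ₁| = 3.70/6.35 = 0.58268
Need k ≥ ln(10^-3) / ln(0.58268) = -6.9078 / -0.5401 ≈ 12.789
Smallest integer k satisfying the bound: 13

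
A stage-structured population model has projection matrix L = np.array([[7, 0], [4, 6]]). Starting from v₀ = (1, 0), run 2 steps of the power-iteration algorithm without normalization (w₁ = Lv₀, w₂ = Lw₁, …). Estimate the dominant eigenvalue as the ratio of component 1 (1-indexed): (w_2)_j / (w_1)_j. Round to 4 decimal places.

λ ≈ 7.0000

w1 = Lv₀ = (7, 4)
w2 = Lw1 = (49, 52)
Ratio at component: 49 / 7 = 7.0000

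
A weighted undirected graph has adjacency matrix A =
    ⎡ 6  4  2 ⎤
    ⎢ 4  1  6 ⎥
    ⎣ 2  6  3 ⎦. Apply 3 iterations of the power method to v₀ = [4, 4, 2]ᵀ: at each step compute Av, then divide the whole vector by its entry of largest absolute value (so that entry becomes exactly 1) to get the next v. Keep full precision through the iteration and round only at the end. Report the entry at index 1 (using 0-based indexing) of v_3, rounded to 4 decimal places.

Av0 = (44.00000, 32.00000, 38.00000); divide by 44.00000 → v1 = (1.00000, 0.72727, 0.86364)
Av1 = (10.63636, 9.90909, 8.95455); divide by 10.63636 → v2 = (1.00000, 0.93162, 0.84188)
Av2 = (11.41026, 9.98291, 10.11538); divide by 11.41026 → v3 = (1.00000, 0.87491, 0.88652)
Requested entry of v3: 4672/5340 = 0.8749

0.8749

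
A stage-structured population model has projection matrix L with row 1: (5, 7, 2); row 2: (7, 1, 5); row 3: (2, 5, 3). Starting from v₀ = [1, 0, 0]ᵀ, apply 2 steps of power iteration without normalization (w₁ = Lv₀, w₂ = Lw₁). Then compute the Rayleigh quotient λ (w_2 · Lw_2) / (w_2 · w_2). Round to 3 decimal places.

w1 = Lv₀ = (5, 7, 2)
w2 = Lw1 = (78, 52, 51)
Lw2 = (856, 853, 569)
w2·Lw2 = 78·856 + 52·853 + 51·569 = 140143; w2·w2 = 78·78 + 52·52 + 51·51 = 11389
λ ≈ 140143/11389 = 12.305

12.305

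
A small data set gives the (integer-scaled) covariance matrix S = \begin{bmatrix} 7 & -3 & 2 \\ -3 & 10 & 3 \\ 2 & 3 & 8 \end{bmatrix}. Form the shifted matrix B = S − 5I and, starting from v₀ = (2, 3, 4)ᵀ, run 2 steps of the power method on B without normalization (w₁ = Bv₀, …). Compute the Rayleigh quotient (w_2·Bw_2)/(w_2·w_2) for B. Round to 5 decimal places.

μ ≈ 7.18436

B = S − 5I has rows (2, -3, 2); (-3, 5, 3); (2, 3, 3)
w1 = Bv₀ = (2·2 + (-3)·3 + 2·4; (-3)·2 + 5·3 + 3·4; 2·2 + 3·3 + 3·4) = (3, 21, 25)
w2 = Bw1 = (2·3 + (-3)·21 + 2·25; (-3)·3 + 5·21 + 3·25; 2·3 + 3·21 + 3·25) = (-7, 171, 144)
Bw2 = (-239, 1308, 931)
w2·Bw2 = 359405; w2·w2 = 50026; μ ≈ 359405/50026 = 7.18436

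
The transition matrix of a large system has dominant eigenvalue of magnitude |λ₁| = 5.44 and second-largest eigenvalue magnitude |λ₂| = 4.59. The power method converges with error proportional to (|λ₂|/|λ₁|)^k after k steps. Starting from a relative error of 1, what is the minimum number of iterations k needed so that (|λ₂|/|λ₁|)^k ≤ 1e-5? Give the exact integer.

|λ₂/λ₁| = 4.59/5.44 = 0.84375
Need k ≥ ln(1e-5) / ln(0.84375) = -11.5129 / -0.1699 ≈ 67.763
Smallest integer k satisfying the bound: 68

68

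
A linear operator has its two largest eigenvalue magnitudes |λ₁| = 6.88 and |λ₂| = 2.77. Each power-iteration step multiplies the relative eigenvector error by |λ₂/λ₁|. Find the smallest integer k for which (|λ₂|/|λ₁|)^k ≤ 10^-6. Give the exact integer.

|λ₂/λ₁| = 2.77/6.88 = 0.40262
Need k ≥ ln(10^-6) / ln(0.40262) = -13.8155 / -0.9098 ≈ 15.186
Smallest integer k satisfying the bound: 16

16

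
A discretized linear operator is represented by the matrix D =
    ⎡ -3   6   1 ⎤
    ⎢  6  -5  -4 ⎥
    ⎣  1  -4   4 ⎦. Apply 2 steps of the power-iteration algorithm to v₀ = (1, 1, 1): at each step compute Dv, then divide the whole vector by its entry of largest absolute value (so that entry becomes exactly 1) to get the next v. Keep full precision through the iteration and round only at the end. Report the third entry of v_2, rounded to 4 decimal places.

0.5714

Dv0 = (4.00000, -3.00000, 1.00000); divide by 4.00000 → v1 = (1.00000, -0.75000, 0.25000)
Dv1 = (-7.25000, 8.75000, 5.00000); divide by 8.75000 → v2 = (-0.82857, 1.00000, 0.57143)
Requested entry of v2: 20/35 = 0.5714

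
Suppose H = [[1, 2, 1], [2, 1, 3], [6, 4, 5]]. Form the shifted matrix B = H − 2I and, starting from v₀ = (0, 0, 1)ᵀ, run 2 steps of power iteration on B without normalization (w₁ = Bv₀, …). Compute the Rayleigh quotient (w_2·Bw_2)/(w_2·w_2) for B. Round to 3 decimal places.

B = H − 2I has rows (-1, 2, 1); (2, -1, 3); (6, 4, 3)
w1 = Bv₀ = ((-1)·0 + 2·0 + 1·1; 2·0 + (-1)·0 + 3·1; 6·0 + 4·0 + 3·1) = (1, 3, 3)
w2 = Bw1 = ((-1)·1 + 2·3 + 1·3; 2·1 + (-1)·3 + 3·3; 6·1 + 4·3 + 3·3) = (8, 8, 27)
Bw2 = (35, 89, 161)
w2·Bw2 = 5339; w2·w2 = 857; μ ≈ 5339/857 = 6.230

6.230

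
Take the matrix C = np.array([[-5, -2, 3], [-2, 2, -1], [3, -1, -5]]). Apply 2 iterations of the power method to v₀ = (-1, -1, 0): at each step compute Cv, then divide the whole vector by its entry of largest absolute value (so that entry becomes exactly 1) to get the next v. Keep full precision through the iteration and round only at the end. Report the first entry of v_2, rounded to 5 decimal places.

Cv0 = (7.000000, 0.000000, -2.000000); divide by 7.000000 → v1 = (1.000000, 0.000000, -0.285714)
Cv1 = (-5.857143, -1.714286, 4.428571); divide by -5.857143 → v2 = (1.000000, 0.292683, -0.756098)
Requested entry of v2: -41/-41 = 1.00000

1.00000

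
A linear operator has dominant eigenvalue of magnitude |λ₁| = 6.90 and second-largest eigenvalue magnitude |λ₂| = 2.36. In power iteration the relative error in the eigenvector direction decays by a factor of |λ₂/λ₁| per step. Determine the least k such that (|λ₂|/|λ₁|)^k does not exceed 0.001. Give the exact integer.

|λ₂/λ₁| = 2.36/6.90 = 0.34203
Need k ≥ ln(0.001) / ln(0.34203) = -6.9078 / -1.0729 ≈ 6.439
Smallest integer k satisfying the bound: 7

7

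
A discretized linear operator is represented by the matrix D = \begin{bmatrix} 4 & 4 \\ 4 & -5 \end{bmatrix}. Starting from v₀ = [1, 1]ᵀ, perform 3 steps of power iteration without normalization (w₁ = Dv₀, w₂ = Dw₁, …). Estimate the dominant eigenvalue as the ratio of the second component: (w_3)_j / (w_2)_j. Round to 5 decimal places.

λ ≈ -1.97297

w1 = Dv₀ = (4·1 + 4·1; 4·1 + (-5)·1) = (8, -1)
w2 = Dw1 = (4·8 + 4·(-1); 4·8 + (-5)·(-1)) = (28, 37)
w3 = Dw2 = (260, -73)
Ratio at component: -73 / 37 = -1.97297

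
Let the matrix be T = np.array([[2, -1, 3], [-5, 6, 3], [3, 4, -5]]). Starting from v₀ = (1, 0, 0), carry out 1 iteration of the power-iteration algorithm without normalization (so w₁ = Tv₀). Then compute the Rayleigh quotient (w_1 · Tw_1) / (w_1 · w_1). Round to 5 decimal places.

λ ≈ 2.73684

w1 = Tv₀ = (2, -5, 3)
Tw1 = (18, -31, -29)
w1·Tw1 = 2·18 + (-5)·(-31) + 3·(-29) = 104; w1·w1 = 2·2 + (-5)·(-5) + 3·3 = 38
λ ≈ 104/38 = 2.73684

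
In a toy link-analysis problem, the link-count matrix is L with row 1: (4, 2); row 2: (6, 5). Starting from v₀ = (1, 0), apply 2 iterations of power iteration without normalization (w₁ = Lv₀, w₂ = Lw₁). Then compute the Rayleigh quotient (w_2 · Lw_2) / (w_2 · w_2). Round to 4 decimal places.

w1 = Lv₀ = (4, 6)
w2 = Lw1 = (28, 54)
Lw2 = (220, 438)
w2·Lw2 = 28·220 + 54·438 = 29812; w2·w2 = 28·28 + 54·54 = 3700
λ ≈ 29812/3700 = 8.0573

λ ≈ 8.0573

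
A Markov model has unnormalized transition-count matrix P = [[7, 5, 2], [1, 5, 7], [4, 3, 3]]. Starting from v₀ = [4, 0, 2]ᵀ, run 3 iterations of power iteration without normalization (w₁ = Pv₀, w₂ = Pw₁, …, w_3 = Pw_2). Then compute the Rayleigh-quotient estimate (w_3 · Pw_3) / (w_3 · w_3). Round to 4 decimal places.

λ ≈ 12.3219

w1 = Pv₀ = (32, 18, 22)
w2 = Pw1 = (358, 276, 248)
w3 = Pw2 = (4382, 3474, 3004)
Pw3 = (54052, 42780, 36962)
w3·Pw3 = 4382·54052 + 3474·42780 + 3004·36962 = 496507432; w3·w3 = 4382·4382 + 3474·3474 + 3004·3004 = 40294616
λ ≈ 496507432/40294616 = 12.3219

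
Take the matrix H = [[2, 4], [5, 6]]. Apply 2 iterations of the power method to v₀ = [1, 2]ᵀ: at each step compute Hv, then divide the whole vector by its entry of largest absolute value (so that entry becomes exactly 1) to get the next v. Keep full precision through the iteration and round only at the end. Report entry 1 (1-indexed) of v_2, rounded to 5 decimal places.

Hv0 = (10.000000, 17.000000); divide by 17.000000 → v1 = (0.588235, 1.000000)
Hv1 = (5.176471, 8.941176); divide by 8.941176 → v2 = (0.578947, 1.000000)
Requested entry of v2: 88/152 = 0.57895

0.57895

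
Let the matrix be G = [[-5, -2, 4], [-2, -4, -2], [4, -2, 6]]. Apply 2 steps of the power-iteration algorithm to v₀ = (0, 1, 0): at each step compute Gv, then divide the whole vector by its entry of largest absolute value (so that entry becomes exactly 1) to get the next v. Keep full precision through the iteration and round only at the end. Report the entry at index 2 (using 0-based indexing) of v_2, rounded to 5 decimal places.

-0.50000

Gv0 = (-2.000000, -4.000000, -2.000000); divide by -4.000000 → v1 = (0.500000, 1.000000, 0.500000)
Gv1 = (-2.500000, -6.000000, 3.000000); divide by -6.000000 → v2 = (0.416667, 1.000000, -0.500000)
Requested entry of v2: -12/24 = -0.50000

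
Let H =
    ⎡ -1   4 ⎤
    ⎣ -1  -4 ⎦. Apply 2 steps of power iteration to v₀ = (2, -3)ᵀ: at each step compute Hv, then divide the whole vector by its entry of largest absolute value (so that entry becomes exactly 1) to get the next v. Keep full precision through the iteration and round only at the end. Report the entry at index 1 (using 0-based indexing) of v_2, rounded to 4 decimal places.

Hv0 = (-14.00000, 10.00000); divide by -14.00000 → v1 = (1.00000, -0.71429)
Hv1 = (-3.85714, 1.85714); divide by -3.85714 → v2 = (1.00000, -0.48148)
Requested entry of v2: -26/54 = -0.4815

-0.4815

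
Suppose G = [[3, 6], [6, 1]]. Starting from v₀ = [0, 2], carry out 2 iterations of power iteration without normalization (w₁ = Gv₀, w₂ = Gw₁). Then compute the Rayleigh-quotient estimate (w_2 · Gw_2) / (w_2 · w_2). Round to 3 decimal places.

λ ≈ 7.071

w1 = Gv₀ = (3·0 + 6·2; 6·0 + 1·2) = (12, 2)
w2 = Gw1 = (3·12 + 6·2; 6·12 + 1·2) = (48, 74)
Gw2 = (588, 362)
w2·Gw2 = 48·588 + 74·362 = 55012; w2·w2 = 48·48 + 74·74 = 7780
λ ≈ 55012/7780 = 7.071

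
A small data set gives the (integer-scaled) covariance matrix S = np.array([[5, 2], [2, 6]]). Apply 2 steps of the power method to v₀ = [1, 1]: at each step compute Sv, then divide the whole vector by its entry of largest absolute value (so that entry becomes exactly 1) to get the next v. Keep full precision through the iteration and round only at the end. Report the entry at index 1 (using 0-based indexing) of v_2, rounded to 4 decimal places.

Sv0 = (7.00000, 8.00000); divide by 8.00000 → v1 = (0.87500, 1.00000)
Sv1 = (6.37500, 7.75000); divide by 7.75000 → v2 = (0.82258, 1.00000)
Requested entry of v2: 62/62 = 1.0000

1.0000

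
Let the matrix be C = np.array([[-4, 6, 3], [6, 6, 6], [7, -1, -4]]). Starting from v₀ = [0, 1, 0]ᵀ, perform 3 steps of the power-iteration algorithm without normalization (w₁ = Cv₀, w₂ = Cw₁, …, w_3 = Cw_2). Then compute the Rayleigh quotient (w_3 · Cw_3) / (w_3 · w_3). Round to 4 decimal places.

λ ≈ 6.0818

w1 = Cv₀ = (6, 6, -1)
w2 = Cw1 = (9, 66, 40)
w3 = Cw2 = (480, 690, -163)
Cw3 = (1731, 6042, 3322)
w3·Cw3 = 480·1731 + 690·6042 + (-163)·3322 = 4458374; w3·w3 = 480·480 + 690·690 + (-163)·(-163) = 733069
λ ≈ 4458374/733069 = 6.0818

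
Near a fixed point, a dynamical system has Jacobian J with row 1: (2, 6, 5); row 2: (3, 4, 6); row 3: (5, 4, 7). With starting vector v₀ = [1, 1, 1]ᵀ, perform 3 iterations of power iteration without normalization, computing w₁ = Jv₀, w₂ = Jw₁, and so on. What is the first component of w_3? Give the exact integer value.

2635

w1 = Jv₀ = (2·1 + 6·1 + 5·1; 3·1 + 4·1 + 6·1; 5·1 + 4·1 + 7·1) = (13, 13, 16)
w2 = Jw1 = (2·13 + 6·13 + 5·16; 3·13 + 4·13 + 6·16; 5·13 + 4·13 + 7·16) = (184, 187, 229)
w3 = Jw2 = (2635, 2674, 3271)
The requested component of w3 is 2635.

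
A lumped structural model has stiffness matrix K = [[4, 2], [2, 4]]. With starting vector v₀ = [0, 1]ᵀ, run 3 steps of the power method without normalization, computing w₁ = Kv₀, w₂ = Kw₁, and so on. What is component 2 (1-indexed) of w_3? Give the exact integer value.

w1 = Kv₀ = (4·0 + 2·1; 2·0 + 4·1) = (2, 4)
w2 = Kw1 = (4·2 + 2·4; 2·2 + 4·4) = (16, 20)
w3 = Kw2 = (104, 112)
The requested component of w3 is 112.

112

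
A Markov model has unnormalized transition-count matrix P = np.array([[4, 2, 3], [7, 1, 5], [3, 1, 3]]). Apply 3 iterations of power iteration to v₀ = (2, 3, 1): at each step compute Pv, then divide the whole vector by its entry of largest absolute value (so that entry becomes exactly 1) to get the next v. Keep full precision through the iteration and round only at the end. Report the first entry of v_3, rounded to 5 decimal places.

0.74130

Pv0 = (17.000000, 22.000000, 12.000000); divide by 22.000000 → v1 = (0.772727, 1.000000, 0.545455)
Pv1 = (6.727273, 9.136364, 4.954545); divide by 9.136364 → v2 = (0.736318, 1.000000, 0.542289)
Pv2 = (6.572139, 8.865672, 4.835821); divide by 8.865672 → v3 = (0.741302, 1.000000, 0.545455)
Requested entry of v3: 1321/1782 = 0.74130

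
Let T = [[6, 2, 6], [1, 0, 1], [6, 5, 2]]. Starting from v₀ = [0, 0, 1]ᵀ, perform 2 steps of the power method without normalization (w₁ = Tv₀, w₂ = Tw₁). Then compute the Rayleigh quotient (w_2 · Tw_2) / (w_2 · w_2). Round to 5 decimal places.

w1 = Tv₀ = (6·0 + 2·0 + 6·1; 1·0 + 0·0 + 1·1; 6·0 + 5·0 + 2·1) = (6, 1, 2)
w2 = Tw1 = (6·6 + 2·1 + 6·2; 1·6 + 0·1 + 1·2; 6·6 + 5·1 + 2·2) = (50, 8, 45)
Tw2 = (586, 95, 430)
w2·Tw2 = 50·586 + 8·95 + 45·430 = 49410; w2·w2 = 50·50 + 8·8 + 45·45 = 4589
λ ≈ 49410/4589 = 10.76705

10.76705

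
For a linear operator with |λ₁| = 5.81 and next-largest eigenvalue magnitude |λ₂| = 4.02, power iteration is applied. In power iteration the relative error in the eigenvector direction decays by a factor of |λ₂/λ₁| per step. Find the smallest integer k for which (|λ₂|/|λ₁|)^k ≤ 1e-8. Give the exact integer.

51

|λ₂/λ₁| = 4.02/5.81 = 0.69191
Need k ≥ ln(1e-8) / ln(0.69191) = -18.4207 / -0.3683 ≈ 50.016
Smallest integer k satisfying the bound: 51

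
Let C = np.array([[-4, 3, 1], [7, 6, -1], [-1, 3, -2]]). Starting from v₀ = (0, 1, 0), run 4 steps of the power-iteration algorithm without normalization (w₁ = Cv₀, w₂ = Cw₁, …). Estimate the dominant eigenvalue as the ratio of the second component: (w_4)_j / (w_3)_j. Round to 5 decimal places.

λ ≈ 8.14286

w1 = Cv₀ = (3, 6, 3)
w2 = Cw1 = (9, 54, 9)
w3 = Cw2 = (135, 378, 135)
w4 = Cw3 = (729, 3078, 729)
Ratio at component: 3078 / 378 = 8.14286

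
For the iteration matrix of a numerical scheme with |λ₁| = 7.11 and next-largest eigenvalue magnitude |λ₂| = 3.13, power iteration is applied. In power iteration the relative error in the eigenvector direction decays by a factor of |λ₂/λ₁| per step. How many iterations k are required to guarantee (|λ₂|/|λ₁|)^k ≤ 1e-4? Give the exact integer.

12

|λ₂/λ₁| = 3.13/7.11 = 0.44023
Need k ≥ ln(1e-4) / ln(0.44023) = -9.2103 / -0.8205 ≈ 11.226
Smallest integer k satisfying the bound: 12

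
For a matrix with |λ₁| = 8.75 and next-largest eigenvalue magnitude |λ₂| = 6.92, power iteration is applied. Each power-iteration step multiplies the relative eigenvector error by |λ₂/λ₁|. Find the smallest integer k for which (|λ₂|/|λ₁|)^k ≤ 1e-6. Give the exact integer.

|λ₂/λ₁| = 6.92/8.75 = 0.79086
Need k ≥ ln(1e-6) / ln(0.79086) = -13.8155 / -0.2346 ≈ 58.880
Smallest integer k satisfying the bound: 59

59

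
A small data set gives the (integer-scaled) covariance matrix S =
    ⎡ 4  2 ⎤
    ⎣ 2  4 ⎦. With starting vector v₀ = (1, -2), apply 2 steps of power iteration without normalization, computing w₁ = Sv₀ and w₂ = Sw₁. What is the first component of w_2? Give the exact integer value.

w1 = Sv₀ = (4·1 + 2·(-2); 2·1 + 4·(-2)) = (0, -6)
w2 = Sw1 = (4·0 + 2·(-6); 2·0 + 4·(-6)) = (-12, -24)
The requested component of w2 is -12.

-12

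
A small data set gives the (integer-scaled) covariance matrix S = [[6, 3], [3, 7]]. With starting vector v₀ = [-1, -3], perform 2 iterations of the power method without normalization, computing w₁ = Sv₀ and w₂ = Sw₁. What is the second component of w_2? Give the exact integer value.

-213

w1 = Sv₀ = (6·(-1) + 3·(-3); 3·(-1) + 7·(-3)) = (-15, -24)
w2 = Sw1 = (6·(-15) + 3·(-24); 3·(-15) + 7·(-24)) = (-162, -213)
The requested component of w2 is -213.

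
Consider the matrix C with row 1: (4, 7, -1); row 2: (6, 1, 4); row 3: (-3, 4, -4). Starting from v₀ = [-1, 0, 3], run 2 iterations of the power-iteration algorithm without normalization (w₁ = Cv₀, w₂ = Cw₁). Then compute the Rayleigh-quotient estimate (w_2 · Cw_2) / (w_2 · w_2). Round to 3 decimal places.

λ ≈ -7.706

w1 = Cv₀ = (-7, 6, -9)
w2 = Cw1 = (23, -72, 81)
Cw2 = (-493, 390, -681)
w2·Cw2 = 23·(-493) + (-72)·390 + 81·(-681) = -94580; w2·w2 = 23·23 + (-72)·(-72) + 81·81 = 12274
λ ≈ -94580/12274 = -7.706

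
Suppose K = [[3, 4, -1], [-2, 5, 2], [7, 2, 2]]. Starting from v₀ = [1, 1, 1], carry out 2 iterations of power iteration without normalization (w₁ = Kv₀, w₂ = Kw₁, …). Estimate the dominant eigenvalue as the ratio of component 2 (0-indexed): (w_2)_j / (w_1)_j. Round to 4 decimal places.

6.7273

w1 = Kv₀ = (3·1 + 4·1 + (-1)·1; (-2)·1 + 5·1 + 2·1; 7·1 + 2·1 + 2·1) = (6, 5, 11)
w2 = Kw1 = (3·6 + 4·5 + (-1)·11; (-2)·6 + 5·5 + 2·11; 7·6 + 2·5 + 2·11) = (27, 35, 74)
Ratio at component: 74 / 11 = 6.7273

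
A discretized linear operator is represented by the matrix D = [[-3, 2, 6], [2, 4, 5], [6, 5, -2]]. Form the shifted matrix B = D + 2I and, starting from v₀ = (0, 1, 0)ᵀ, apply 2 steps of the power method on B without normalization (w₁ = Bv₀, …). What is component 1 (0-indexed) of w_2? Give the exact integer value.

B = D + 2I has rows (-1, 2, 6); (2, 6, 5); (6, 5, 0)
w1 = Bv₀ = ((-1)·0 + 2·1 + 6·0; 2·0 + 6·1 + 5·0; 6·0 + 5·1 + 0·0) = (2, 6, 5)
w2 = Bw1 = ((-1)·2 + 2·6 + 6·5; 2·2 + 6·6 + 5·5; 6·2 + 5·6 + 0·5) = (40, 65, 42)
Requested component of w2: 65

65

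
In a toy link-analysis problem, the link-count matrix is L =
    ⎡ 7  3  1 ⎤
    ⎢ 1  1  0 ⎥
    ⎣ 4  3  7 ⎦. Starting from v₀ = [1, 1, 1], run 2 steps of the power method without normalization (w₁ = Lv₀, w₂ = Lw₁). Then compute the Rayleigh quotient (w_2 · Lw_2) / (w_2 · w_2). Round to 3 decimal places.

w1 = Lv₀ = (7·1 + 3·1 + 1·1; 1·1 + 1·1 + 0·1; 4·1 + 3·1 + 7·1) = (11, 2, 14)
w2 = Lw1 = (7·11 + 3·2 + 1·14; 1·11 + 1·2 + 0·14; 4·11 + 3·2 + 7·14) = (97, 13, 148)
Lw2 = (866, 110, 1463)
w2·Lw2 = 97·866 + 13·110 + 148·1463 = 301956; w2·w2 = 97·97 + 13·13 + 148·148 = 31482
λ ≈ 301956/31482 = 9.591

9.591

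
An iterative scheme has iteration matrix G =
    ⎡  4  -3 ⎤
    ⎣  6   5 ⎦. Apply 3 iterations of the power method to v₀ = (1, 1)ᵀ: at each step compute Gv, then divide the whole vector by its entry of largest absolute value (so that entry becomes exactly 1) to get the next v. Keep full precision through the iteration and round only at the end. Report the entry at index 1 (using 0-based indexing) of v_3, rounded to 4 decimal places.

Gv0 = (1.00000, 11.00000); divide by 11.00000 → v1 = (0.09091, 1.00000)
Gv1 = (-2.63636, 5.54545); divide by 5.54545 → v2 = (-0.47541, 1.00000)
Gv2 = (-4.90164, 2.14754); divide by -4.90164 → v3 = (1.00000, -0.43813)
Requested entry of v3: 131/-299 = -0.4381

-0.4381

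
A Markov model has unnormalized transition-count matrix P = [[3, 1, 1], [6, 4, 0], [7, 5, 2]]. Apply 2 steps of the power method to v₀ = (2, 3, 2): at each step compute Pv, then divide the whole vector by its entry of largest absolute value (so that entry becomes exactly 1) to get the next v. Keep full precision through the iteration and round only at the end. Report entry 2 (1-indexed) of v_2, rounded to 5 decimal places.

Pv0 = (11.000000, 24.000000, 33.000000); divide by 33.000000 → v1 = (0.333333, 0.727273, 1.000000)
Pv1 = (2.727273, 4.909091, 7.969697); divide by 7.969697 → v2 = (0.342205, 0.615970, 1.000000)
Requested entry of v2: 162/263 = 0.61597

0.61597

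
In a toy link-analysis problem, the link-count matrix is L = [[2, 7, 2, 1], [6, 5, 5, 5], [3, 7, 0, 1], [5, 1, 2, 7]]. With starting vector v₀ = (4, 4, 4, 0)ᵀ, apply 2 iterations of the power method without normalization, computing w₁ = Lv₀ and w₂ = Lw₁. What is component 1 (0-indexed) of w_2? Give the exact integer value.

944

w1 = Lv₀ = (2·4 + 7·4 + 2·4 + 1·0; 6·4 + 5·4 + 5·4 + 5·0; 3·4 + 7·4 + 0·4 + 1·0; 5·4 + 1·4 + 2·4 + 7·0) = (44, 64, 40, 32)
w2 = Lw1 = (2·44 + 7·64 + 2·40 + 1·32; 6·44 + 5·64 + 5·40 + 5·32; 3·44 + 7·64 + 0·40 + 1·32; 5·44 + 1·64 + 2·40 + 7·32) = (648, 944, 612, 588)
The requested component of w2 is 944.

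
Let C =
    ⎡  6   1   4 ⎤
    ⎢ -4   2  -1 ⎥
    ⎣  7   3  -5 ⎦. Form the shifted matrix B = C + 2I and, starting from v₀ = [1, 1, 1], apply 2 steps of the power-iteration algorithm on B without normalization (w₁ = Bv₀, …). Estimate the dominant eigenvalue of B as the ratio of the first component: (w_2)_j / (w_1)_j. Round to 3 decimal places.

μ ≈ 10.077

B = C + 2I has rows (8, 1, 4); (-4, 4, -1); (7, 3, -3)
w1 = Bv₀ = (13, -1, 7)
w2 = Bw1 = (131, -63, 67)
Ratio: 131/13 = 10.077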